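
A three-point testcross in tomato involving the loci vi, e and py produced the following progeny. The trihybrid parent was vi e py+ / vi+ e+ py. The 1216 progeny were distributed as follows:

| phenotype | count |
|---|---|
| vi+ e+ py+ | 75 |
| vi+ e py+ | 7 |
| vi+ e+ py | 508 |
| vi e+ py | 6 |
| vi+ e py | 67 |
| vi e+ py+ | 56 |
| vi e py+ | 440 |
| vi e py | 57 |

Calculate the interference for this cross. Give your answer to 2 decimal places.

The two rarest classes, vi+ e py+ and vi e+ py, are the double crossovers. Comparing them with the parentals, only the vi allele has switched, so vi is the middle locus and the order is e – vi – py.
e–vi: (123 + 13)/1216 = 0.1118; vi–py: (132 + 13)/1216 = 0.1192.
Expected DCO frequency = 0.1118 × 0.1192 ≈ 0.01333; observed = 13/1216 ≈ 0.01069.
Coefficient of coincidence = 0.01069/0.01333 ≈ 0.80; interference = 1 − 0.80 = 0.20.

0.20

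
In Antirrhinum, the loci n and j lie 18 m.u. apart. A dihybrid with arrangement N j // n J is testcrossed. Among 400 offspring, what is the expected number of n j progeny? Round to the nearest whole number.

36

A map distance of 18 m.u. corresponds to a recombination frequency of 0.180.
The F1 is N j / n J, so n j is a recombinant gamete class with expected frequency r/2 = 0.180/2 = 0.0900.
Expected number = 0.0900 × 400 = 36.00 ≈ 36.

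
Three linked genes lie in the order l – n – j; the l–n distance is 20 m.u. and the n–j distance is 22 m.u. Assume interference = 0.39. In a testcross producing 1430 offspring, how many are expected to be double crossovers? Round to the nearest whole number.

38

Map distances give recombination frequencies of 0.200 and 0.220 for the two intervals.
With interference 0.39 (so coincidence = 0.61), expected double-crossover frequency = 0.200 × 0.220 × 0.61 = 0.02684.
Expected number = 0.02684 × 1430 = 38.38 ≈ 38.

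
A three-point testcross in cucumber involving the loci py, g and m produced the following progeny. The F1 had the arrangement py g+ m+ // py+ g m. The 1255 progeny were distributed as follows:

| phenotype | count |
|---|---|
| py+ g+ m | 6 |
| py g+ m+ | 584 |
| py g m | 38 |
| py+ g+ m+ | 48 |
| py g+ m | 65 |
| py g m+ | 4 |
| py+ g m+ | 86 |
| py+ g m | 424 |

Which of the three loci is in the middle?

g

The two rarest classes, py g m+ and py+ g+ m, are the double crossovers. Comparing them with the parentals, only the g allele has switched, so g is the middle locus and the order is py – g – m.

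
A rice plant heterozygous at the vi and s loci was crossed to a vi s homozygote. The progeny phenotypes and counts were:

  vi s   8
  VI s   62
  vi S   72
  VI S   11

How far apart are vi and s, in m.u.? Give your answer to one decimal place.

The two most frequent classes, VI s (62) and vi S (72), are the parental types, so the F1 was VI s / vi S.
The recombinant classes are VI S and vi s: 11 + 8 = 19.
Recombination frequency = 19/153 = 0.1242 ≈ 12.4%, i.e. 12.4 m.u.

12.4 m.u.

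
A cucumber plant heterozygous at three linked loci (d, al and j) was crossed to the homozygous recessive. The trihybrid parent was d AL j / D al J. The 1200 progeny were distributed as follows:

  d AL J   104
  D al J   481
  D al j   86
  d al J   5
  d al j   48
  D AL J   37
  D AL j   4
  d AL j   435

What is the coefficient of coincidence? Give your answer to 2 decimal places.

0.58

The two rarest classes, D AL j and d al J, are the double crossovers. Comparing them with the parentals, only the d allele has switched, so d is the middle locus and the order is j – d – al.
j–d: (190 + 9)/1200 = 0.1658; d–al: (85 + 9)/1200 = 0.0783.
Expected DCO frequency = 0.1658 × 0.0783 ≈ 0.01298; observed = 9/1200 ≈ 0.00750.
Coefficient of coincidence = 0.00750/0.01298 ≈ 0.58.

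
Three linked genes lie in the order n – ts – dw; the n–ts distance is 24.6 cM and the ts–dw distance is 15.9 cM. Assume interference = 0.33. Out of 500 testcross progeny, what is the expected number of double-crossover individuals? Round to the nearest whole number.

13

Map distances give recombination frequencies of 0.246 and 0.159 for the two intervals.
With interference 0.33 (so coincidence = 0.67), expected double-crossover frequency = 0.246 × 0.159 × 0.67 = 0.02621.
Expected number = 0.02621 × 500 = 13.10 ≈ 13.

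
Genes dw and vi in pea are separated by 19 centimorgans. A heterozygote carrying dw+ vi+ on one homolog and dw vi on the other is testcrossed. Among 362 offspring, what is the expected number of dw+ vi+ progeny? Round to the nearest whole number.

A map distance of 19 centimorgans corresponds to a recombination frequency of 0.190.
The F1 is dw+ vi+ / dw vi, so dw+ vi+ is a parental gamete class with expected frequency (1 − r)/2 = 0.810/2 = 0.4050.
Expected number = 0.4050 × 362 = 146.61 ≈ 147.

147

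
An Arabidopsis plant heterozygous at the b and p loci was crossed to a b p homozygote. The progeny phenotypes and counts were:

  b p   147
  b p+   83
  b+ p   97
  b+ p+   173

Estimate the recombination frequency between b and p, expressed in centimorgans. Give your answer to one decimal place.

36.0 centimorgans

The two most frequent classes, b+ p+ (173) and b p (147), are the parental types, so the F1 was b+ p+ / b p.
The recombinant classes are b+ p and b p+: 97 + 83 = 180.
Recombination frequency = 180/500 = 0.3600 ≈ 36.0%, i.e. 36.0 centimorgans.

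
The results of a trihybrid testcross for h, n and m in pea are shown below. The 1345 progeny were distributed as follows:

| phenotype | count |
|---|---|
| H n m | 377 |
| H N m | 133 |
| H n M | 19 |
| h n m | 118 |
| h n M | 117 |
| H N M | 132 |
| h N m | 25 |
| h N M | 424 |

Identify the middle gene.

The two most frequent reciprocal classes, h N M and H n m, are the parental types, so the F1 was h N M / H n m.
The two rarest classes, h N m and H n M, are the double crossovers. Comparing them with the parentals, only the m allele has switched, so m is the middle locus and the order is h – m – n.

m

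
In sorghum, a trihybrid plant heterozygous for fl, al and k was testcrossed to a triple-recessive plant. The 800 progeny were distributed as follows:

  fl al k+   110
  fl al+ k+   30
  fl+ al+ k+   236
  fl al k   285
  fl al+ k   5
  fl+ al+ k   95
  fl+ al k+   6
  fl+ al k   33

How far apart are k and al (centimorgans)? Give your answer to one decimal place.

27.0 centimorgans

The two most frequent reciprocal classes, fl al k and fl+ al+ k+, are the parental types, so the F1 was fl al k / fl+ al+ k+.
The two rarest classes, fl al+ k and fl+ al k+, are the double crossovers. Comparing them with the parentals, only the al allele has switched, so al is the middle locus and the order is fl – al – k.
Crossovers in the al–k interval produce the single-crossover classes fl al k+ and fl+ al+ k (110 + 95 = 205) plus the double crossovers (11).
RF(al–k) = (205 + 11) / 800 = 216/800 = 0.2700 → 27.0 centimorgans.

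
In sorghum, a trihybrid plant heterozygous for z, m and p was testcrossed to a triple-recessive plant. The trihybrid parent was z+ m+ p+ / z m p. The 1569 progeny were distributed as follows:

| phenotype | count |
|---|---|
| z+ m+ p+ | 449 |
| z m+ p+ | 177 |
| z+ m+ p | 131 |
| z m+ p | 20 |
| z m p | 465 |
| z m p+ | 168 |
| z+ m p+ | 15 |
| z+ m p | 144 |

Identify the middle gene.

m

The two rarest classes, z+ m p+ and z m+ p, are the double crossovers. Comparing them with the parentals, only the m allele has switched, so m is the middle locus and the order is p – m – z.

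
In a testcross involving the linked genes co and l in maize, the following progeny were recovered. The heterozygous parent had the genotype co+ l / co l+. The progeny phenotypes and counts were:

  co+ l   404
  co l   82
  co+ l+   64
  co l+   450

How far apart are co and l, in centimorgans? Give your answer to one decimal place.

14.6 centimorgans

The recombinant classes are co+ l+ and co l: 64 + 82 = 146.
Recombination frequency = 146/1000 = 0.1460 ≈ 14.6%, i.e. 14.6 centimorgans.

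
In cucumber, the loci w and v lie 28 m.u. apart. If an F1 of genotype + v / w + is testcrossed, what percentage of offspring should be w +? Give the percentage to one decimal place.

A map distance of 28 m.u. corresponds to a recombination frequency of 0.280.
The F1 is + v / w +, so w + is a parental gamete class with expected frequency (1 − r)/2 = 0.720/2 = 0.3600.
That is 0.3600 = 36.0% of the progeny.

36.0%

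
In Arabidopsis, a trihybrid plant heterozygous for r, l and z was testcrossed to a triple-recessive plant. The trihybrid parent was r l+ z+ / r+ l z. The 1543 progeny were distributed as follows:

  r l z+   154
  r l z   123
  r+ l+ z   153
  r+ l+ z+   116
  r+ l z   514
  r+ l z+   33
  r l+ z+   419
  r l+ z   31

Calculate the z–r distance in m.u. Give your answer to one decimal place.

19.6 m.u.

The two rarest classes, r l+ z and r+ l z+, are the double crossovers. Comparing them with the parentals, only the z allele has switched, so z is the middle locus and the order is r – z – l.
Crossovers in the r–z interval produce the single-crossover classes r+ l+ z+ and r l z (116 + 123 = 239) plus the double crossovers (64).
RF(r–z) = (239 + 64) / 1543 = 303/1543 = 0.1964 → 19.6 m.u.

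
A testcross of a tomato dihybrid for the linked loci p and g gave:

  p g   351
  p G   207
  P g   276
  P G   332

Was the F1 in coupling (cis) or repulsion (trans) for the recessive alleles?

The two most frequent classes are P G (332) and p g (351); these are the parental (non-recombinant) types.
So the F1 carried P G on one chromosome and p g on the other — the recessive alleles are on the same chromosome (cis / coupling).

cis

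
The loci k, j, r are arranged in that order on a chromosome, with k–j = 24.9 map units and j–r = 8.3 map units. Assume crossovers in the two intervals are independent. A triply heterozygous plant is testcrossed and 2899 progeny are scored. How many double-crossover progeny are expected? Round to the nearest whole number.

60

Map distances give recombination frequencies of 0.249 and 0.083 for the two intervals.
With no interference, expected double-crossover frequency = 0.249 × 0.083 = 0.02067.
Expected number = 0.02067 × 2899 = 59.91 ≈ 60.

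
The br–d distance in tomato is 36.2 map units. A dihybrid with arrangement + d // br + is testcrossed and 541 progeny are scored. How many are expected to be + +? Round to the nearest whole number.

A map distance of 36.2 map units corresponds to a recombination frequency of 0.362.
The F1 is + d / br +, so + + is a recombinant gamete class with expected frequency r/2 = 0.362/2 = 0.1810.
Expected number = 0.1810 × 541 = 97.92 ≈ 98.

98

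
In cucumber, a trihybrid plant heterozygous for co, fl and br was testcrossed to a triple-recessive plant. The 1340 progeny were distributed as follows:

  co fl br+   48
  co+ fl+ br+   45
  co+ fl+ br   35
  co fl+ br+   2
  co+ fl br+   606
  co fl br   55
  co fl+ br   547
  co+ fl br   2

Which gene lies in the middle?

br

The two most frequent reciprocal classes, co fl+ br and co+ fl br+, are the parental types, so the F1 was co fl+ br / co+ fl br+.
The two rarest classes, co fl+ br+ and co+ fl br, are the double crossovers. Comparing them with the parentals, only the br allele has switched, so br is the middle locus and the order is fl – br – co.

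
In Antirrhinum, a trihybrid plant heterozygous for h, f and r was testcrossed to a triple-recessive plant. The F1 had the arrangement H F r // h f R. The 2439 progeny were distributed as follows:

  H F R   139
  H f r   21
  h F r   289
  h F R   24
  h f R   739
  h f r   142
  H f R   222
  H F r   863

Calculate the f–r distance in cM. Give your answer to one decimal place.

The two rarest classes, H f r and h F R, are the double crossovers. Comparing them with the parentals, only the f allele has switched, so f is the middle locus and the order is r – f – h.
Crossovers in the r–f interval produce the single-crossover classes H F R and h f r (139 + 142 = 281) plus the double crossovers (45).
RF(r–f) = (281 + 45) / 2439 = 326/2439 = 0.1337 → 13.4 cM.

13.4 cM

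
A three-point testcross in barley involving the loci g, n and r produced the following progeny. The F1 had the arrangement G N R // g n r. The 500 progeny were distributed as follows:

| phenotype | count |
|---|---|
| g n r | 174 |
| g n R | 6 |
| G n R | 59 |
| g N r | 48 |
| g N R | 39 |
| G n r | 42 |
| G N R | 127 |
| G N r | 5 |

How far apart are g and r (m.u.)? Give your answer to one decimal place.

18.4 m.u.

The two rarest classes, G N r and g n R, are the double crossovers. Comparing them with the parentals, only the r allele has switched, so r is the middle locus and the order is n – r – g.
Crossovers in the r–g interval produce the single-crossover classes g N R and G n r (39 + 42 = 81) plus the double crossovers (11).
RF(r–g) = (81 + 11) / 500 = 92/500 = 0.1840 → 18.4 m.u.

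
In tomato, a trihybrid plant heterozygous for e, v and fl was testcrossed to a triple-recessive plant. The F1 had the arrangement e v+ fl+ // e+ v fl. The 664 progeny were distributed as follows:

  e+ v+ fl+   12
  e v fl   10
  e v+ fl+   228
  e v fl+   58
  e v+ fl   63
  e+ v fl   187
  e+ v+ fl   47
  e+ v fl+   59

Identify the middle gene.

The two rarest classes, e+ v+ fl+ and e v fl, are the double crossovers. Comparing them with the parentals, only the e allele has switched, so e is the middle locus and the order is fl – e – v.

e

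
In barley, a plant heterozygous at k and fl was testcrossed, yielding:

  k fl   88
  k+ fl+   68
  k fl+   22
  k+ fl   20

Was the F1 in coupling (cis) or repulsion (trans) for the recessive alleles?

The two most frequent classes are k+ fl+ (68) and k fl (88); these are the parental (non-recombinant) types.
So the F1 carried k+ fl+ on one chromosome and k fl on the other — the recessive alleles are on the same chromosome (cis / coupling).

cis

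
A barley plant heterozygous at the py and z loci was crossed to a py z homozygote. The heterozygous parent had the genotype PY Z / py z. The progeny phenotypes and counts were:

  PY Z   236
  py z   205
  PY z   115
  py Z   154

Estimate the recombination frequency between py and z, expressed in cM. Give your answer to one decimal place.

37.9 cM

The recombinant classes are PY z and py Z: 115 + 154 = 269.
Recombination frequency = 269/710 = 0.3789 ≈ 37.9%, i.e. 37.9 cM.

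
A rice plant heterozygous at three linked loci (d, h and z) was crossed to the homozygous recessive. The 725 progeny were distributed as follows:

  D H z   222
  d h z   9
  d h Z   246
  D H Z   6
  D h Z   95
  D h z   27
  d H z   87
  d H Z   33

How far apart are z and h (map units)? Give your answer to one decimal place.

The two most frequent reciprocal classes, D H z and d h Z, are the parental types, so the F1 was D H z / d h Z.
The two rarest classes, D H Z and d h z, are the double crossovers. Comparing them with the parentals, only the z allele has switched, so z is the middle locus and the order is d – z – h.
Crossovers in the z–h interval produce the single-crossover classes D h z and d H Z (27 + 33 = 60) plus the double crossovers (15).
RF(z–h) = (60 + 15) / 725 = 75/725 = 0.1034 → 10.3 map units.

10.3 map units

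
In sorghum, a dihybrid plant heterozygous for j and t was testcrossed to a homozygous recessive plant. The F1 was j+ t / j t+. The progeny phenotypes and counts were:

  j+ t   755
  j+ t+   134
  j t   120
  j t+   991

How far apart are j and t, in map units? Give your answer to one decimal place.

12.7 map units

The recombinant classes are j+ t+ and j t: 134 + 120 = 254.
Recombination frequency = 254/2000 = 0.1270 ≈ 12.7%, i.e. 12.7 map units.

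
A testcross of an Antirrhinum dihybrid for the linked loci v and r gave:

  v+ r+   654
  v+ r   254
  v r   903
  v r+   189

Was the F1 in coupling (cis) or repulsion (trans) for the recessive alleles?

cis

The two most frequent classes are v+ r+ (654) and v r (903); these are the parental (non-recombinant) types.
So the F1 carried v+ r+ on one chromosome and v r on the other — the recessive alleles are on the same chromosome (cis / coupling).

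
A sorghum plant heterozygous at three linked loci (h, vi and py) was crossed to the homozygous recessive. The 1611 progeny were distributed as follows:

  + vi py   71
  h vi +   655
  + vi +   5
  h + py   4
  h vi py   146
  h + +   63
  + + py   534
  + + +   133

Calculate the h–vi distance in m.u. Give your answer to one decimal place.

8.9 m.u.

The two most frequent reciprocal classes, + + py and h vi +, are the parental types, so the F1 was + + py / h vi +.
The two rarest classes, h + py and + vi +, are the double crossovers. Comparing them with the parentals, only the h allele has switched, so h is the middle locus and the order is py – h – vi.
Crossovers in the h–vi interval produce the single-crossover classes + vi py and h + + (71 + 63 = 134) plus the double crossovers (9).
RF(h–vi) = (134 + 9) / 1611 = 143/1611 = 0.0888 → 8.9 m.u.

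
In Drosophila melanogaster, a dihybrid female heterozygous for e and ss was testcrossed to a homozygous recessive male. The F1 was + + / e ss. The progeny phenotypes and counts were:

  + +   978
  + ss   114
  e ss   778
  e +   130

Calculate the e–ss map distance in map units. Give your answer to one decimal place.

12.2 map units

The recombinant classes are + ss and e +: 114 + 130 = 244.
Recombination frequency = 244/2000 = 0.1220 ≈ 12.2%, i.e. 12.2 map units.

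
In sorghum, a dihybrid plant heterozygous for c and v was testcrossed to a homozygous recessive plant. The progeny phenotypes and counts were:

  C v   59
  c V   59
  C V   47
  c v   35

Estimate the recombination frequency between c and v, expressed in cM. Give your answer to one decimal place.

41.0 cM

The two most frequent classes, C v (59) and c V (59), are the parental types, so the F1 was C v / c V.
The recombinant classes are C V and c v: 47 + 35 = 82.
Recombination frequency = 82/200 = 0.4100 ≈ 41.0%, i.e. 41.0 cM.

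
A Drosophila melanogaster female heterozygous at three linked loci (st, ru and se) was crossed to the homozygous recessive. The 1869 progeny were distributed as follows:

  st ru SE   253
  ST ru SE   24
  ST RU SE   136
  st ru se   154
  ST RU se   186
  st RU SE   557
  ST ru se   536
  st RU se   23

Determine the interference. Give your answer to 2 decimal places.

The two most frequent reciprocal classes, st RU SE and ST ru se, are the parental types, so the F1 was st RU SE / ST ru se.
The two rarest classes, st RU se and ST ru SE, are the double crossovers. Comparing them with the parentals, only the se allele has switched, so se is the middle locus and the order is ru – se – st.
ru–se: (439 + 47)/1869 = 0.2600; se–st: (290 + 47)/1869 = 0.1803.
Expected DCO frequency = 0.2600 × 0.1803 ≈ 0.04688; observed = 47/1869 ≈ 0.02515.
Coefficient of coincidence = 0.02515/0.04688 ≈ 0.54; interference = 1 − 0.54 = 0.46.

0.46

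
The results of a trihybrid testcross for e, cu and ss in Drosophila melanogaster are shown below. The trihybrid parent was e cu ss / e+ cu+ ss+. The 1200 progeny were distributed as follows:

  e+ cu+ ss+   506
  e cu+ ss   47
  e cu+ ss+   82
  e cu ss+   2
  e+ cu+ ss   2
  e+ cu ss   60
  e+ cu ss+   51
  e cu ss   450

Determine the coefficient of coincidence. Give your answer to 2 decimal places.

0.32

The two rarest classes, e cu ss+ and e+ cu+ ss, are the double crossovers. Comparing them with the parentals, only the ss allele has switched, so ss is the middle locus and the order is e – ss – cu.
e–ss: (142 + 4)/1200 = 0.1217; ss–cu: (98 + 4)/1200 = 0.0850.
Expected DCO frequency = 0.1217 × 0.0850 ≈ 0.01034; observed = 4/1200 ≈ 0.00333.
Coefficient of coincidence = 0.00333/0.01034 ≈ 0.32.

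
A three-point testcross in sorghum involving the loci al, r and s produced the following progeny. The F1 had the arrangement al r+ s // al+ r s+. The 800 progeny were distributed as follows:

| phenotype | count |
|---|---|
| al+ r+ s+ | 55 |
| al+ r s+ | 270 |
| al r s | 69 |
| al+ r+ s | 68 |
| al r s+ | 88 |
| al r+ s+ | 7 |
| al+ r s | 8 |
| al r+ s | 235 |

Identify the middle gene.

s

The two rarest classes, al r+ s+ and al+ r s, are the double crossovers. Comparing them with the parentals, only the s allele has switched, so s is the middle locus and the order is r – s – al.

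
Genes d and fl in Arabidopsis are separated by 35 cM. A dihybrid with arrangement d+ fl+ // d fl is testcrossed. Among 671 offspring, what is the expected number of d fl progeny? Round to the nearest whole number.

218

A map distance of 35 cM corresponds to a recombination frequency of 0.350.
The F1 is d+ fl+ / d fl, so d fl is a parental gamete class with expected frequency (1 − r)/2 = 0.650/2 = 0.3250.
Expected number = 0.3250 × 671 = 218.08 ≈ 218.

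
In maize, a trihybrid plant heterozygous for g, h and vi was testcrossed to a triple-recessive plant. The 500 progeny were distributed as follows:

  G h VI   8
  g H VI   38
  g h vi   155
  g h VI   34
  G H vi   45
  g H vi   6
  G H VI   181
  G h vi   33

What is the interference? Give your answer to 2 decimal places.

0.11

The two most frequent reciprocal classes, g h vi and G H VI, are the parental types, so the F1 was g h vi / G H VI.
The two rarest classes, g H vi and G h VI, are the double crossovers. Comparing them with the parentals, only the h allele has switched, so h is the middle locus and the order is g – h – vi.
g–h: (71 + 14)/500 = 0.1700; h–vi: (79 + 14)/500 = 0.1860.
Expected DCO frequency = 0.1700 × 0.1860 ≈ 0.03162; observed = 14/500 ≈ 0.02800.
Coefficient of coincidence = 0.02800/0.03162 ≈ 0.89; interference = 1 − 0.89 = 0.11.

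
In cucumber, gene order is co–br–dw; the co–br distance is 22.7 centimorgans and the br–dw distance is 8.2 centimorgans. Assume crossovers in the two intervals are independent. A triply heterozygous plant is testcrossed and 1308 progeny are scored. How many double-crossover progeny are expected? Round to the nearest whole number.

Map distances give recombination frequencies of 0.227 and 0.082 for the two intervals.
With no interference, expected double-crossover frequency = 0.227 × 0.082 = 0.01861.
Expected number = 0.01861 × 1308 = 24.35 ≈ 24.

24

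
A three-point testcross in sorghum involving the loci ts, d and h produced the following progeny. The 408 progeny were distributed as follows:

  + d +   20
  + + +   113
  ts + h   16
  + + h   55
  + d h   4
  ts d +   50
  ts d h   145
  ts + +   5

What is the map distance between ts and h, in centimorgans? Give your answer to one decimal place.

27.9 centimorgans

The two most frequent reciprocal classes, ts d h and + + +, are the parental types, so the F1 was ts d h / + + +.
The two rarest classes, + d h and ts + +, are the double crossovers. Comparing them with the parentals, only the ts allele has switched, so ts is the middle locus and the order is d – ts – h.
Crossovers in the ts–h interval produce the single-crossover classes ts d + and + + h (50 + 55 = 105) plus the double crossovers (9).
RF(ts–h) = (105 + 9) / 408 = 114/408 = 0.2794 → 27.9 centimorgans.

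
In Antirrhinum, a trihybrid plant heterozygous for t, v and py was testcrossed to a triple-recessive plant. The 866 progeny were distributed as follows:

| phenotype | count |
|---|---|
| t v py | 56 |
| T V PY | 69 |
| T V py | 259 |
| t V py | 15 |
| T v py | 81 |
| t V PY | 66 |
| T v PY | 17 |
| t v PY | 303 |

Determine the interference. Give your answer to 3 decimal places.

The two most frequent reciprocal classes, T V py and t v PY, are the parental types, so the F1 was T V py / t v PY.
The two rarest classes, t V py and T v PY, are the double crossovers. Comparing them with the parentals, only the t allele has switched, so t is the middle locus and the order is v – t – py.
v–t: (147 + 32)/866 = 0.2067; t–py: (125 + 32)/866 = 0.1813.
Expected DCO frequency = 0.2067 × 0.1813 ≈ 0.03747; observed = 32/866 ≈ 0.03695.
Coefficient of coincidence = 0.03695/0.03747 ≈ 0.986; interference = 1 − 0.986 = 0.014.

0.014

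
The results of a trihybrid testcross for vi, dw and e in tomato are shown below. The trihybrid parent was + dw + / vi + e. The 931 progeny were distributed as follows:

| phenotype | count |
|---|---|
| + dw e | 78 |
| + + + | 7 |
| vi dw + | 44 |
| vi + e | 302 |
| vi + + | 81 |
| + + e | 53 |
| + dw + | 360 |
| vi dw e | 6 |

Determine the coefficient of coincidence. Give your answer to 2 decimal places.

0.64

The two rarest classes, + + + and vi dw e, are the double crossovers. Comparing them with the parentals, only the dw allele has switched, so dw is the middle locus and the order is e – dw – vi.
e–dw: (159 + 13)/931 = 0.1847; dw–vi: (97 + 13)/931 = 0.1182.
Expected DCO frequency = 0.1847 × 0.1182 ≈ 0.02183; observed = 13/931 ≈ 0.01396.
Coefficient of coincidence = 0.01396/0.02183 ≈ 0.64.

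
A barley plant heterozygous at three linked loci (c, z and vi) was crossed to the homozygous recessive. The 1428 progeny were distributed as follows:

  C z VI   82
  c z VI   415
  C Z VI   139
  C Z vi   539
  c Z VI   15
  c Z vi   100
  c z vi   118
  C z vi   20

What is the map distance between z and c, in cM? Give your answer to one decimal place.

15.2 cM

The two most frequent reciprocal classes, C Z vi and c z VI, are the parental types, so the F1 was C Z vi / c z VI.
The two rarest classes, C z vi and c Z VI, are the double crossovers. Comparing them with the parentals, only the z allele has switched, so z is the middle locus and the order is vi – z – c.
Crossovers in the z–c interval produce the single-crossover classes c Z vi and C z VI (100 + 82 = 182) plus the double crossovers (35).
RF(z–c) = (182 + 35) / 1428 = 217/1428 = 0.1520 → 15.2 cM.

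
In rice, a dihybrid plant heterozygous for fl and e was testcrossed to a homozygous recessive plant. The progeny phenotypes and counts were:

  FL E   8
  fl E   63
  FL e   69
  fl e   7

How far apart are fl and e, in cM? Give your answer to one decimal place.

The two most frequent classes, FL e (69) and fl E (63), are the parental types, so the F1 was FL e / fl E.
The recombinant classes are FL E and fl e: 8 + 7 = 15.
Recombination frequency = 15/147 = 0.1020 ≈ 10.2%, i.e. 10.2 cM.

10.2 cM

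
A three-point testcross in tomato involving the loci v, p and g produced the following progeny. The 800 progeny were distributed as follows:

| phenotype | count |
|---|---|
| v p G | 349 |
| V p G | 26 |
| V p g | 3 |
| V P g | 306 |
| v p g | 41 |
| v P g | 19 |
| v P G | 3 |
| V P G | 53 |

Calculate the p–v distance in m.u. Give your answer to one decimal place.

The two most frequent reciprocal classes, v p G and V P g, are the parental types, so the F1 was v p G / V P g.
The two rarest classes, v P G and V p g, are the double crossovers. Comparing them with the parentals, only the p allele has switched, so p is the middle locus and the order is g – p – v.
Crossovers in the p–v interval produce the single-crossover classes V p G and v P g (26 + 19 = 45) plus the double crossovers (6).
RF(p–v) = (45 + 6) / 800 = 51/800 = 0.0638 → 6.4 m.u.

6.4 m.u.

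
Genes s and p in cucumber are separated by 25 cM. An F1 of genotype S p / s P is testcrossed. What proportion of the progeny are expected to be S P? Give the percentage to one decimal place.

12.5%

A map distance of 25 cM corresponds to a recombination frequency of 0.250.
The F1 is S p / s P, so S P is a recombinant gamete class with expected frequency r/2 = 0.250/2 = 0.1250.
That is 0.1250 = 12.5% of the progeny.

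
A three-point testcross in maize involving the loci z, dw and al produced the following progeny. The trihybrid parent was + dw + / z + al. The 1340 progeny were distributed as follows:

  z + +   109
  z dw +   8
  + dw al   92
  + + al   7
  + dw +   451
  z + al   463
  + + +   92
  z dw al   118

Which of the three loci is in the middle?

The two rarest classes, z dw + and + + al, are the double crossovers. Comparing them with the parentals, only the z allele has switched, so z is the middle locus and the order is dw – z – al.

z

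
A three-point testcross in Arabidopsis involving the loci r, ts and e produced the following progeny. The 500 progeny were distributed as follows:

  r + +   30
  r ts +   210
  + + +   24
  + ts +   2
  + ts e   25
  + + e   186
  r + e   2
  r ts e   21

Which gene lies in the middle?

The two most frequent reciprocal classes, + + e and r ts +, are the parental types, so the F1 was + + e / r ts +.
The two rarest classes, r + e and + ts +, are the double crossovers. Comparing them with the parentals, only the r allele has switched, so r is the middle locus and the order is ts – r – e.

r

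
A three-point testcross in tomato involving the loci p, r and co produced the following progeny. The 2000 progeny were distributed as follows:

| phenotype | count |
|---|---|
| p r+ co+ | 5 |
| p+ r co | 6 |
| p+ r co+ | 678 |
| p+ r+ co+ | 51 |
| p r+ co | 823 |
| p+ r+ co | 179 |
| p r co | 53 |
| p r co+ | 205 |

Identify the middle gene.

co

The two most frequent reciprocal classes, p+ r co+ and p r+ co, are the parental types, so the F1 was p+ r co+ / p r+ co.
The two rarest classes, p+ r co and p r+ co+, are the double crossovers. Comparing them with the parentals, only the co allele has switched, so co is the middle locus and the order is p – co – r.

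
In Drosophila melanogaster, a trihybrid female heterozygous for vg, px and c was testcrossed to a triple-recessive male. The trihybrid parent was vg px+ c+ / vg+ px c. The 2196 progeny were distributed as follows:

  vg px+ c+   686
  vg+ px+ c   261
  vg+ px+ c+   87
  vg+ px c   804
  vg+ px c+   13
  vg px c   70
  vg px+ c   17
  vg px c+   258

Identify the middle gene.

c

The two rarest classes, vg px+ c and vg+ px c+, are the double crossovers. Comparing them with the parentals, only the c allele has switched, so c is the middle locus and the order is vg – c – px.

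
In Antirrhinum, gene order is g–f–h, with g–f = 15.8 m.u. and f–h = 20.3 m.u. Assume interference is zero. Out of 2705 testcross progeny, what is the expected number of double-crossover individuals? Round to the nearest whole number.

87

Map distances give recombination frequencies of 0.158 and 0.203 for the two intervals.
With no interference, expected double-crossover frequency = 0.158 × 0.203 = 0.03207.
Expected number = 0.03207 × 2705 = 86.76 ≈ 87.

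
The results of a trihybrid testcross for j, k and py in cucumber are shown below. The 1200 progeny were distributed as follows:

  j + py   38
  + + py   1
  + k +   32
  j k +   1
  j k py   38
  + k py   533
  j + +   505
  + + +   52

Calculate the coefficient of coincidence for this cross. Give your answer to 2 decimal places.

The two most frequent reciprocal classes, j + + and + k py, are the parental types, so the F1 was j + + / + k py.
The two rarest classes, j k + and + + py, are the double crossovers. Comparing them with the parentals, only the k allele has switched, so k is the middle locus and the order is py – k – j.
py–k: (70 + 2)/1200 = 0.0600; k–j: (90 + 2)/1200 = 0.0767.
Expected DCO frequency = 0.0600 × 0.0767 ≈ 0.00460; observed = 2/1200 ≈ 0.00167.
Coefficient of coincidence = 0.00167/0.00460 ≈ 0.36.

0.36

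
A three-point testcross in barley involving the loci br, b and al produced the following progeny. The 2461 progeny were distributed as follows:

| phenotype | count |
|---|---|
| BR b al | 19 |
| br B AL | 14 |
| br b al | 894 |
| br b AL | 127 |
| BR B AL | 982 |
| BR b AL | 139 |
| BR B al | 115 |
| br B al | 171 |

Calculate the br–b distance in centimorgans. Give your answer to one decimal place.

13.9 centimorgans

The two most frequent reciprocal classes, br b al and BR B AL, are the parental types, so the F1 was br b al / BR B AL.
The two rarest classes, BR b al and br B AL, are the double crossovers. Comparing them with the parentals, only the br allele has switched, so br is the middle locus and the order is b – br – al.
Crossovers in the b–br interval produce the single-crossover classes br B al and BR b AL (171 + 139 = 310) plus the double crossovers (33).
RF(b–br) = (310 + 33) / 2461 = 343/2461 = 0.1394 → 13.9 centimorgans.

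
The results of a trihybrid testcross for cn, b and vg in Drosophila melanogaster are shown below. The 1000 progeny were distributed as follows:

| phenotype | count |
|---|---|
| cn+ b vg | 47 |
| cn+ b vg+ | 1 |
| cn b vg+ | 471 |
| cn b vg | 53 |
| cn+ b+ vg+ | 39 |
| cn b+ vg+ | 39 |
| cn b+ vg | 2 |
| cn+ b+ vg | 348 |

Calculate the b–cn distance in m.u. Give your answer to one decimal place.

The two most frequent reciprocal classes, cn b vg+ and cn+ b+ vg, are the parental types, so the F1 was cn b vg+ / cn+ b+ vg.
The two rarest classes, cn+ b vg+ and cn b+ vg, are the double crossovers. Comparing them with the parentals, only the cn allele has switched, so cn is the middle locus and the order is vg – cn – b.
Crossovers in the cn–b interval produce the single-crossover classes cn b+ vg+ and cn+ b vg (39 + 47 = 86) plus the double crossovers (3).
RF(cn–b) = (86 + 3) / 1000 = 89/1000 = 0.0890 → 8.9 m.u.

8.9 m.u.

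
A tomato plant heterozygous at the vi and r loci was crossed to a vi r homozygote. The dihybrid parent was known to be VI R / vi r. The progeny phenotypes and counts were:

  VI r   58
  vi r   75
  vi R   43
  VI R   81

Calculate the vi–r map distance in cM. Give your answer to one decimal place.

39.3 cM

The recombinant classes are VI r and vi R: 58 + 43 = 101.
Recombination frequency = 101/257 = 0.3930 ≈ 39.3%, i.e. 39.3 cM.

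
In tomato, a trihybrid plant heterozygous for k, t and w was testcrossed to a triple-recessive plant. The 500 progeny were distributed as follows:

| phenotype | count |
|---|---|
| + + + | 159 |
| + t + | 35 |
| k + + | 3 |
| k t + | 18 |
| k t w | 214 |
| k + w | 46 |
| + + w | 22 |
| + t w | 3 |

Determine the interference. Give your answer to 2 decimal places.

The two most frequent reciprocal classes, k t w and + + +, are the parental types, so the F1 was k t w / + + +.
The two rarest classes, + t w and k + +, are the double crossovers. Comparing them with the parentals, only the k allele has switched, so k is the middle locus and the order is w – k – t.
w–k: (40 + 6)/500 = 0.0920; k–t: (81 + 6)/500 = 0.1740.
Expected DCO frequency = 0.0920 × 0.1740 ≈ 0.01601; observed = 6/500 ≈ 0.01200.
Coefficient of coincidence = 0.01200/0.01601 ≈ 0.75; interference = 1 − 0.75 = 0.25.

0.25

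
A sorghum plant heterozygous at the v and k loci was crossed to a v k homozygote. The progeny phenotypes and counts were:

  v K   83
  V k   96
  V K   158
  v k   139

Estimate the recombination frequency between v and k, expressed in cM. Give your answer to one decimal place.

37.6 cM

The two most frequent classes, V K (158) and v k (139), are the parental types, so the F1 was V K / v k.
The recombinant classes are V k and v K: 96 + 83 = 179.
Recombination frequency = 179/476 = 0.3761 ≈ 37.6%, i.e. 37.6 cM.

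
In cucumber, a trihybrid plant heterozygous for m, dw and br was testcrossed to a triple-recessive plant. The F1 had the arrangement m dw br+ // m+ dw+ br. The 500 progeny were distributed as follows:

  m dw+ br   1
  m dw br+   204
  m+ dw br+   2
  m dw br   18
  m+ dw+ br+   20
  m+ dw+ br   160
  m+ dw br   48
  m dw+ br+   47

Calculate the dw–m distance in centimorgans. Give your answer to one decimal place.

19.6 centimorgans

The two rarest classes, m+ dw br+ and m dw+ br, are the double crossovers. Comparing them with the parentals, only the m allele has switched, so m is the middle locus and the order is dw – m – br.
Crossovers in the dw–m interval produce the single-crossover classes m dw+ br+ and m+ dw br (47 + 48 = 95) plus the double crossovers (3).
RF(dw–m) = (95 + 3) / 500 = 98/500 = 0.1960 → 19.6 centimorgans.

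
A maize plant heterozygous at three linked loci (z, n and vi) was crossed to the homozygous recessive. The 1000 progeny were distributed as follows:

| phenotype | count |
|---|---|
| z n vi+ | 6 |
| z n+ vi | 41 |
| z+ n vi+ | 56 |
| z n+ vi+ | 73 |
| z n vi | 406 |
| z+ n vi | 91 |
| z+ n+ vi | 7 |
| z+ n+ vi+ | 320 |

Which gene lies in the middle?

The two most frequent reciprocal classes, z n vi and z+ n+ vi+, are the parental types, so the F1 was z n vi / z+ n+ vi+.
The two rarest classes, z n vi+ and z+ n+ vi, are the double crossovers. Comparing them with the parentals, only the vi allele has switched, so vi is the middle locus and the order is z – vi – n.

vi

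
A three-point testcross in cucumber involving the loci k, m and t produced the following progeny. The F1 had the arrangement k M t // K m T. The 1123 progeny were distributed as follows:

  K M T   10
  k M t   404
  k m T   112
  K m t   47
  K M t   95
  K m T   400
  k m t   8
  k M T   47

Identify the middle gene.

m

The two rarest classes, k m t and K M T, are the double crossovers. Comparing them with the parentals, only the m allele has switched, so m is the middle locus and the order is t – m – k.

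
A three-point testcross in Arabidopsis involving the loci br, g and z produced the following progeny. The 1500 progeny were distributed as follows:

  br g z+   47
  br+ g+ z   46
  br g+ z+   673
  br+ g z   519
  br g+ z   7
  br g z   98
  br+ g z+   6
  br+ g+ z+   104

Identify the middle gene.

z

The two most frequent reciprocal classes, br g+ z+ and br+ g z, are the parental types, so the F1 was br g+ z+ / br+ g z.
The two rarest classes, br g+ z and br+ g z+, are the double crossovers. Comparing them with the parentals, only the z allele has switched, so z is the middle locus and the order is br – z – g.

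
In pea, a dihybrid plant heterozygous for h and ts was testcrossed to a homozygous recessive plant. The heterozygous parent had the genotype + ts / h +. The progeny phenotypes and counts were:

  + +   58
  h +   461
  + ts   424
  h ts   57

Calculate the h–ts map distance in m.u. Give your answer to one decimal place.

11.5 m.u.

The recombinant classes are + + and h ts: 58 + 57 = 115.
Recombination frequency = 115/1000 = 0.1150 ≈ 11.5%, i.e. 11.5 m.u.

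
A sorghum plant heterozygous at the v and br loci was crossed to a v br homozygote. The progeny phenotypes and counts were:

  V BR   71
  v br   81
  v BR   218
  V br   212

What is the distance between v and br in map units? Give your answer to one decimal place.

26.1 map units

The two most frequent classes, V br (212) and v BR (218), are the parental types, so the F1 was V br / v BR.
The recombinant classes are V BR and v br: 71 + 81 = 152.
Recombination frequency = 152/582 = 0.2612 ≈ 26.1%, i.e. 26.1 map units.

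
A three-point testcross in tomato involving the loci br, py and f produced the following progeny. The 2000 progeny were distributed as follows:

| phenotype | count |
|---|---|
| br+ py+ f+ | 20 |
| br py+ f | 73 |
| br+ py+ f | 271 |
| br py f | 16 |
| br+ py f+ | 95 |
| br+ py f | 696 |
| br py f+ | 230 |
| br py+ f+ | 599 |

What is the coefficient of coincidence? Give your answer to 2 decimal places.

The two most frequent reciprocal classes, br py+ f+ and br+ py f, are the parental types, so the F1 was br py+ f+ / br+ py f.
The two rarest classes, br+ py+ f+ and br py f, are the double crossovers. Comparing them with the parentals, only the br allele has switched, so br is the middle locus and the order is f – br – py.
f–br: (168 + 36)/2000 = 0.1020; br–py: (501 + 36)/2000 = 0.2685.
Expected DCO frequency = 0.1020 × 0.2685 ≈ 0.02739; observed = 36/2000 ≈ 0.01800.
Coefficient of coincidence = 0.01800/0.02739 ≈ 0.66.

0.66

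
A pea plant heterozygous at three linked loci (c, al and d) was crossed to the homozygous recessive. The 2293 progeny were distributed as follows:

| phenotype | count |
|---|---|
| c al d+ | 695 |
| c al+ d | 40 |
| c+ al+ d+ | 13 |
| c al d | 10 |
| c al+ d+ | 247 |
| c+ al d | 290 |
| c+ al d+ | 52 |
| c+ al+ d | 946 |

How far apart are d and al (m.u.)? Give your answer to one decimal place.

24.4 m.u.

The two most frequent reciprocal classes, c al d+ and c+ al+ d, are the parental types, so the F1 was c al d+ / c+ al+ d.
The two rarest classes, c al d and c+ al+ d+, are the double crossovers. Comparing them with the parentals, only the d allele has switched, so d is the middle locus and the order is c – d – al.
Crossovers in the d–al interval produce the single-crossover classes c al+ d+ and c+ al d (247 + 290 = 537) plus the double crossovers (23).
RF(d–al) = (537 + 23) / 2293 = 560/2293 = 0.2442 → 24.4 m.u.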